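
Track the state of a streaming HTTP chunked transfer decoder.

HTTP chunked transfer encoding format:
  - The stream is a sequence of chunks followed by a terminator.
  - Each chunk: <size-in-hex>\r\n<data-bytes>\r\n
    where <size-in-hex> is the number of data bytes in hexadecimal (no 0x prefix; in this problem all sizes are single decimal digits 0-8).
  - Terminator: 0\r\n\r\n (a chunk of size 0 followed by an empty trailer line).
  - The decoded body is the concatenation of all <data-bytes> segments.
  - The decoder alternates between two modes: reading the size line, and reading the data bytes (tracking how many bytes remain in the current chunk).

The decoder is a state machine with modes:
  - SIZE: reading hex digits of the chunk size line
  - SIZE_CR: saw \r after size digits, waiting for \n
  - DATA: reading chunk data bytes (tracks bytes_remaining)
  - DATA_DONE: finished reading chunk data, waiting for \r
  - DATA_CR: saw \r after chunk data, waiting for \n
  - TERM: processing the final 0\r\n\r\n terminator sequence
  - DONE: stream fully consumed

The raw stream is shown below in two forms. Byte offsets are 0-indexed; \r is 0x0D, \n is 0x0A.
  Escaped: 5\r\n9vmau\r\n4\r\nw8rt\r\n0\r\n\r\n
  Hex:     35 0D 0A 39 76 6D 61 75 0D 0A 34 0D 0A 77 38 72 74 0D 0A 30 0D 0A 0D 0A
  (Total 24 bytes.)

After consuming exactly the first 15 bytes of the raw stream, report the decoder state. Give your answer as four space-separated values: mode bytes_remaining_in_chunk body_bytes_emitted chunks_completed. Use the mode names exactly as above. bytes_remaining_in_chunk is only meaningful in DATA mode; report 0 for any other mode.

Answer: DATA 2 7 1

Derivation:
Byte 0 = '5': mode=SIZE remaining=0 emitted=0 chunks_done=0
Byte 1 = 0x0D: mode=SIZE_CR remaining=0 emitted=0 chunks_done=0
Byte 2 = 0x0A: mode=DATA remaining=5 emitted=0 chunks_done=0
Byte 3 = '9': mode=DATA remaining=4 emitted=1 chunks_done=0
Byte 4 = 'v': mode=DATA remaining=3 emitted=2 chunks_done=0
Byte 5 = 'm': mode=DATA remaining=2 emitted=3 chunks_done=0
Byte 6 = 'a': mode=DATA remaining=1 emitted=4 chunks_done=0
Byte 7 = 'u': mode=DATA_DONE remaining=0 emitted=5 chunks_done=0
Byte 8 = 0x0D: mode=DATA_CR remaining=0 emitted=5 chunks_done=0
Byte 9 = 0x0A: mode=SIZE remaining=0 emitted=5 chunks_done=1
Byte 10 = '4': mode=SIZE remaining=0 emitted=5 chunks_done=1
Byte 11 = 0x0D: mode=SIZE_CR remaining=0 emitted=5 chunks_done=1
Byte 12 = 0x0A: mode=DATA remaining=4 emitted=5 chunks_done=1
Byte 13 = 'w': mode=DATA remaining=3 emitted=6 chunks_done=1
Byte 14 = '8': mode=DATA remaining=2 emitted=7 chunks_done=1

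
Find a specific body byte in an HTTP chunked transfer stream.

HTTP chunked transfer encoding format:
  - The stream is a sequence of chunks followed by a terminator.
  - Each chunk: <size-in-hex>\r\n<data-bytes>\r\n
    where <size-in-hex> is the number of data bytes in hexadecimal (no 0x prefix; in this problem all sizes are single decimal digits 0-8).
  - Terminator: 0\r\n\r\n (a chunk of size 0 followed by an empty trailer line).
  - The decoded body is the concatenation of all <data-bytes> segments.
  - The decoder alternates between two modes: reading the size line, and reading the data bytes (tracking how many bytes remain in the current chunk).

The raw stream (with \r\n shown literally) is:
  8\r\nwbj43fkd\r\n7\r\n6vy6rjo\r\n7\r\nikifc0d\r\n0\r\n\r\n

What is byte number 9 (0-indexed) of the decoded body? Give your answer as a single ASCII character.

Chunk 1: stream[0..1]='8' size=0x8=8, data at stream[3..11]='wbj43fkd' -> body[0..8], body so far='wbj43fkd'
Chunk 2: stream[13..14]='7' size=0x7=7, data at stream[16..23]='6vy6rjo' -> body[8..15], body so far='wbj43fkd6vy6rjo'
Chunk 3: stream[25..26]='7' size=0x7=7, data at stream[28..35]='ikifc0d' -> body[15..22], body so far='wbj43fkd6vy6rjoikifc0d'
Chunk 4: stream[37..38]='0' size=0 (terminator). Final body='wbj43fkd6vy6rjoikifc0d' (22 bytes)
Body byte 9 = 'v'

Answer: v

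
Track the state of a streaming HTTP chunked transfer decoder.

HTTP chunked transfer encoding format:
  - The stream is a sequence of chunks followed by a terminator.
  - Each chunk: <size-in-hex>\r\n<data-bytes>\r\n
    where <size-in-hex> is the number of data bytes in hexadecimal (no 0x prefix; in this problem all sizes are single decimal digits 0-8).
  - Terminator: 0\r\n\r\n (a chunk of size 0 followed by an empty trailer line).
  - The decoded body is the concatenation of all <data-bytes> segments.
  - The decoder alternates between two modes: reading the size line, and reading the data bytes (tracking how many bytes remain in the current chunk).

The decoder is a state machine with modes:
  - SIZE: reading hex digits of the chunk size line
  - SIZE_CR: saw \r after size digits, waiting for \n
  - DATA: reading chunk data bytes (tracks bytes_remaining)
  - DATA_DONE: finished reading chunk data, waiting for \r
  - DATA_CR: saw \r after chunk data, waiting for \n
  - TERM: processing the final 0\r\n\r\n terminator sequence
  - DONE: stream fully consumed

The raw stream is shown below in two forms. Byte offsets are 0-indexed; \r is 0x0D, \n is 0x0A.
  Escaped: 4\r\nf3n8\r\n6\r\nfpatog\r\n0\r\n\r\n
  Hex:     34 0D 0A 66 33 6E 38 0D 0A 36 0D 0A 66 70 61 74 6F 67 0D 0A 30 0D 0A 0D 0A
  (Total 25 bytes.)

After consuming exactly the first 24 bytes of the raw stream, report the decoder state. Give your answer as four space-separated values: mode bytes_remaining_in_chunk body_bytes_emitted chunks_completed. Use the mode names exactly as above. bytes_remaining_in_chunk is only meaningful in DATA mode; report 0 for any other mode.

Answer: TERM 0 10 2

Derivation:
Byte 0 = '4': mode=SIZE remaining=0 emitted=0 chunks_done=0
Byte 1 = 0x0D: mode=SIZE_CR remaining=0 emitted=0 chunks_done=0
Byte 2 = 0x0A: mode=DATA remaining=4 emitted=0 chunks_done=0
Byte 3 = 'f': mode=DATA remaining=3 emitted=1 chunks_done=0
Byte 4 = '3': mode=DATA remaining=2 emitted=2 chunks_done=0
Byte 5 = 'n': mode=DATA remaining=1 emitted=3 chunks_done=0
Byte 6 = '8': mode=DATA_DONE remaining=0 emitted=4 chunks_done=0
Byte 7 = 0x0D: mode=DATA_CR remaining=0 emitted=4 chunks_done=0
Byte 8 = 0x0A: mode=SIZE remaining=0 emitted=4 chunks_done=1
Byte 9 = '6': mode=SIZE remaining=0 emitted=4 chunks_done=1
Byte 10 = 0x0D: mode=SIZE_CR remaining=0 emitted=4 chunks_done=1
Byte 11 = 0x0A: mode=DATA remaining=6 emitted=4 chunks_done=1
Byte 12 = 'f': mode=DATA remaining=5 emitted=5 chunks_done=1
Byte 13 = 'p': mode=DATA remaining=4 emitted=6 chunks_done=1
Byte 14 = 'a': mode=DATA remaining=3 emitted=7 chunks_done=1
Byte 15 = 't': mode=DATA remaining=2 emitted=8 chunks_done=1
Byte 16 = 'o': mode=DATA remaining=1 emitted=9 chunks_done=1
Byte 17 = 'g': mode=DATA_DONE remaining=0 emitted=10 chunks_done=1
Byte 18 = 0x0D: mode=DATA_CR remaining=0 emitted=10 chunks_done=1
Byte 19 = 0x0A: mode=SIZE remaining=0 emitted=10 chunks_done=2
Byte 20 = '0': mode=SIZE remaining=0 emitted=10 chunks_done=2
Byte 21 = 0x0D: mode=SIZE_CR remaining=0 emitted=10 chunks_done=2
Byte 22 = 0x0A: mode=TERM remaining=0 emitted=10 chunks_done=2
Byte 23 = 0x0D: mode=TERM remaining=0 emitted=10 chunks_done=2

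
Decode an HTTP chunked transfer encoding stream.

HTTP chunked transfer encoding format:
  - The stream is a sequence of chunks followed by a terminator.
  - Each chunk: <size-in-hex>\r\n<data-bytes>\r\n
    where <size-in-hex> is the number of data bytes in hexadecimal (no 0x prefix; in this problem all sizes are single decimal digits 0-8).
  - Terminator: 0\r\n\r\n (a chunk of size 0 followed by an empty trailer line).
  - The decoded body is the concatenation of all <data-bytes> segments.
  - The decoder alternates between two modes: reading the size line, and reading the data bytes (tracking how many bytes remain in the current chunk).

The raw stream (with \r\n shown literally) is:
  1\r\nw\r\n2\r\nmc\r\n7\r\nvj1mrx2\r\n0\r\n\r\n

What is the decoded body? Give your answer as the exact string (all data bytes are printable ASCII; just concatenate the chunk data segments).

Answer: wmcvj1mrx2

Derivation:
Chunk 1: stream[0..1]='1' size=0x1=1, data at stream[3..4]='w' -> body[0..1], body so far='w'
Chunk 2: stream[6..7]='2' size=0x2=2, data at stream[9..11]='mc' -> body[1..3], body so far='wmc'
Chunk 3: stream[13..14]='7' size=0x7=7, data at stream[16..23]='vj1mrx2' -> body[3..10], body so far='wmcvj1mrx2'
Chunk 4: stream[25..26]='0' size=0 (terminator). Final body='wmcvj1mrx2' (10 bytes)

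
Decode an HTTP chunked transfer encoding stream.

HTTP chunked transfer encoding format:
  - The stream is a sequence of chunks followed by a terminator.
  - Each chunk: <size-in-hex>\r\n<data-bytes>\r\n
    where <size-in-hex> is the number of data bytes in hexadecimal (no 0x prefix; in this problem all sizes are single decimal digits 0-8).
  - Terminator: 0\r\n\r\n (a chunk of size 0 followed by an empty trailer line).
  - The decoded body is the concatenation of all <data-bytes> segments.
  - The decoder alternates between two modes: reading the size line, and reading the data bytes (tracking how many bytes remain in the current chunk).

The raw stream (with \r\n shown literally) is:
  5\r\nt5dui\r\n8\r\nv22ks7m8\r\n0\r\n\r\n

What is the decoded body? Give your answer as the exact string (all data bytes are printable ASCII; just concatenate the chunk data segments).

Chunk 1: stream[0..1]='5' size=0x5=5, data at stream[3..8]='t5dui' -> body[0..5], body so far='t5dui'
Chunk 2: stream[10..11]='8' size=0x8=8, data at stream[13..21]='v22ks7m8' -> body[5..13], body so far='t5duiv22ks7m8'
Chunk 3: stream[23..24]='0' size=0 (terminator). Final body='t5duiv22ks7m8' (13 bytes)

Answer: t5duiv22ks7m8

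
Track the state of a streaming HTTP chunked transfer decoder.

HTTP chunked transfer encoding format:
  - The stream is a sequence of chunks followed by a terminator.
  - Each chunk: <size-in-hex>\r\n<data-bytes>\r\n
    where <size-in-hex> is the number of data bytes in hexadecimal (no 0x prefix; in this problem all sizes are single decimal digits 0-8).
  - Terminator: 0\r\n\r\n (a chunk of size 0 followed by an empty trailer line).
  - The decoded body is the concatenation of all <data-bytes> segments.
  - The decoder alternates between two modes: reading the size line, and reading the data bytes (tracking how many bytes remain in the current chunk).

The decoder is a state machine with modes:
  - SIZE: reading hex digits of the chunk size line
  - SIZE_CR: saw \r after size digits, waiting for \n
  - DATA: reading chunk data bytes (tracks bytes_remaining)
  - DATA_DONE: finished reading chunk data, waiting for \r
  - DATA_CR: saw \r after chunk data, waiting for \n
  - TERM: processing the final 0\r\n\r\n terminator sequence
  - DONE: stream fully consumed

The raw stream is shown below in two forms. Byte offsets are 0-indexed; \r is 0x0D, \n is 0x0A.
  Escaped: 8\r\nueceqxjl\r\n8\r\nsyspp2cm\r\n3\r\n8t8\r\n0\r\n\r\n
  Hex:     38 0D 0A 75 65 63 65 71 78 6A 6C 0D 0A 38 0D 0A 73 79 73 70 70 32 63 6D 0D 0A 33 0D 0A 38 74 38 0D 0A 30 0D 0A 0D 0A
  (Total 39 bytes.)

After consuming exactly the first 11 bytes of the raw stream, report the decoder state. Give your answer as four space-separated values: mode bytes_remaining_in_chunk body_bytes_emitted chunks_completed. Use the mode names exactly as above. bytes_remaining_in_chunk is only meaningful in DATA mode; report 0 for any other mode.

Answer: DATA_DONE 0 8 0

Derivation:
Byte 0 = '8': mode=SIZE remaining=0 emitted=0 chunks_done=0
Byte 1 = 0x0D: mode=SIZE_CR remaining=0 emitted=0 chunks_done=0
Byte 2 = 0x0A: mode=DATA remaining=8 emitted=0 chunks_done=0
Byte 3 = 'u': mode=DATA remaining=7 emitted=1 chunks_done=0
Byte 4 = 'e': mode=DATA remaining=6 emitted=2 chunks_done=0
Byte 5 = 'c': mode=DATA remaining=5 emitted=3 chunks_done=0
Byte 6 = 'e': mode=DATA remaining=4 emitted=4 chunks_done=0
Byte 7 = 'q': mode=DATA remaining=3 emitted=5 chunks_done=0
Byte 8 = 'x': mode=DATA remaining=2 emitted=6 chunks_done=0
Byte 9 = 'j': mode=DATA remaining=1 emitted=7 chunks_done=0
Byte 10 = 'l': mode=DATA_DONE remaining=0 emitted=8 chunks_done=0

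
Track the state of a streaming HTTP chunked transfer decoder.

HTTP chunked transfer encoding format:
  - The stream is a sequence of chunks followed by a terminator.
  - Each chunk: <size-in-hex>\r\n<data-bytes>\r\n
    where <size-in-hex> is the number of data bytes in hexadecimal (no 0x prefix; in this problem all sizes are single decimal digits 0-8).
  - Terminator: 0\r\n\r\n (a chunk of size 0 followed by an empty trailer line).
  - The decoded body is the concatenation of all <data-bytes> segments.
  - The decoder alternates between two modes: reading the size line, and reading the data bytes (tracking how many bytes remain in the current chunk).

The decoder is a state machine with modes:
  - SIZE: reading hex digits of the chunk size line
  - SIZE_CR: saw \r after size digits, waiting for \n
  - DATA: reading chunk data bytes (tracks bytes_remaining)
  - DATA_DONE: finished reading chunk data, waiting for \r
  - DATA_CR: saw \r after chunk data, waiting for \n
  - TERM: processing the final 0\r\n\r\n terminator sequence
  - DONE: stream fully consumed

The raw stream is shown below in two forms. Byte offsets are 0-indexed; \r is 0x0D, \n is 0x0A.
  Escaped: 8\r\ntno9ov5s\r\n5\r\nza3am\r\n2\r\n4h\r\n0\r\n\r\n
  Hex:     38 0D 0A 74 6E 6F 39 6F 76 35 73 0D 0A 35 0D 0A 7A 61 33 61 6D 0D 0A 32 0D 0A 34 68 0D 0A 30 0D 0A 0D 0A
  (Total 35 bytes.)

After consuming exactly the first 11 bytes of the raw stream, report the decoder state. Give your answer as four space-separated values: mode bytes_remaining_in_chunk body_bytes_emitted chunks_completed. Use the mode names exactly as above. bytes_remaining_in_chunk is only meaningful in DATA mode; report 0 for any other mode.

Answer: DATA_DONE 0 8 0

Derivation:
Byte 0 = '8': mode=SIZE remaining=0 emitted=0 chunks_done=0
Byte 1 = 0x0D: mode=SIZE_CR remaining=0 emitted=0 chunks_done=0
Byte 2 = 0x0A: mode=DATA remaining=8 emitted=0 chunks_done=0
Byte 3 = 't': mode=DATA remaining=7 emitted=1 chunks_done=0
Byte 4 = 'n': mode=DATA remaining=6 emitted=2 chunks_done=0
Byte 5 = 'o': mode=DATA remaining=5 emitted=3 chunks_done=0
Byte 6 = '9': mode=DATA remaining=4 emitted=4 chunks_done=0
Byte 7 = 'o': mode=DATA remaining=3 emitted=5 chunks_done=0
Byte 8 = 'v': mode=DATA remaining=2 emitted=6 chunks_done=0
Byte 9 = '5': mode=DATA remaining=1 emitted=7 chunks_done=0
Byte 10 = 's': mode=DATA_DONE remaining=0 emitted=8 chunks_done=0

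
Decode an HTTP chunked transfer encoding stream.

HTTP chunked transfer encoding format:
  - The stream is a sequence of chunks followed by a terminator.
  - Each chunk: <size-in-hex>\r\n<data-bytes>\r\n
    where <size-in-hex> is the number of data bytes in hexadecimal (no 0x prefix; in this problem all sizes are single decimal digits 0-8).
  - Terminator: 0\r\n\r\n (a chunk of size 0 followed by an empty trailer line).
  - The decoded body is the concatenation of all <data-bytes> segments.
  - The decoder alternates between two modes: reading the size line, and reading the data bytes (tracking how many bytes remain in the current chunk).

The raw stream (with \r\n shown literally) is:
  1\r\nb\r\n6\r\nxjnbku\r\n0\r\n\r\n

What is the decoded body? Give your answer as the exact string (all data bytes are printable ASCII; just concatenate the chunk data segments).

Chunk 1: stream[0..1]='1' size=0x1=1, data at stream[3..4]='b' -> body[0..1], body so far='b'
Chunk 2: stream[6..7]='6' size=0x6=6, data at stream[9..15]='xjnbku' -> body[1..7], body so far='bxjnbku'
Chunk 3: stream[17..18]='0' size=0 (terminator). Final body='bxjnbku' (7 bytes)

Answer: bxjnbku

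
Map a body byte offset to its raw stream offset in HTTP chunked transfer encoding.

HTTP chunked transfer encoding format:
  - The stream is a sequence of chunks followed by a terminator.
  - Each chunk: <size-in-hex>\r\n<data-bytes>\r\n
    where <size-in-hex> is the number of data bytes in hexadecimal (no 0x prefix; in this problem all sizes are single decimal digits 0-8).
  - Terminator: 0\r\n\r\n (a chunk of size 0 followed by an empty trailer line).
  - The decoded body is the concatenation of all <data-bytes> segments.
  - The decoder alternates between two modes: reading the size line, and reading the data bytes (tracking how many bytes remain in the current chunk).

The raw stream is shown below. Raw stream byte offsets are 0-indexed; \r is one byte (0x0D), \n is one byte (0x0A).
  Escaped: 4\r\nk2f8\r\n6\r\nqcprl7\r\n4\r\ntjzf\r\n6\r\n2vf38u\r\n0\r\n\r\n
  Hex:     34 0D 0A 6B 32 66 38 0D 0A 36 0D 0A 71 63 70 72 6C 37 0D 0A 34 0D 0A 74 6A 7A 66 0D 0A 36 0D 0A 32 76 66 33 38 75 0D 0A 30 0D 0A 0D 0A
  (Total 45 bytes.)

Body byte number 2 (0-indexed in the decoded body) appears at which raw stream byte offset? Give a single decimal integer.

Chunk 1: stream[0..1]='4' size=0x4=4, data at stream[3..7]='k2f8' -> body[0..4], body so far='k2f8'
Chunk 2: stream[9..10]='6' size=0x6=6, data at stream[12..18]='qcprl7' -> body[4..10], body so far='k2f8qcprl7'
Chunk 3: stream[20..21]='4' size=0x4=4, data at stream[23..27]='tjzf' -> body[10..14], body so far='k2f8qcprl7tjzf'
Chunk 4: stream[29..30]='6' size=0x6=6, data at stream[32..38]='2vf38u' -> body[14..20], body so far='k2f8qcprl7tjzf2vf38u'
Chunk 5: stream[40..41]='0' size=0 (terminator). Final body='k2f8qcprl7tjzf2vf38u' (20 bytes)
Body byte 2 at stream offset 5

Answer: 5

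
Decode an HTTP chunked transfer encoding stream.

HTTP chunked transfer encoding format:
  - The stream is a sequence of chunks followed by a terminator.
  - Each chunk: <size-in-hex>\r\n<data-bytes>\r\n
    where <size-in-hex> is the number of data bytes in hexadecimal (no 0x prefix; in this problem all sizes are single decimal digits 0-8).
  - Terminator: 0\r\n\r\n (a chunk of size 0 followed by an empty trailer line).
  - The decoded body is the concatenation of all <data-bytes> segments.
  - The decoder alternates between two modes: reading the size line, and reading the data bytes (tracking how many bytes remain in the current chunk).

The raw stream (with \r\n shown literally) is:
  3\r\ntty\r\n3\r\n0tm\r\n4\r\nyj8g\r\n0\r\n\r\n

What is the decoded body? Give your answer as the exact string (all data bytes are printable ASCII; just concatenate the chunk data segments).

Chunk 1: stream[0..1]='3' size=0x3=3, data at stream[3..6]='tty' -> body[0..3], body so far='tty'
Chunk 2: stream[8..9]='3' size=0x3=3, data at stream[11..14]='0tm' -> body[3..6], body so far='tty0tm'
Chunk 3: stream[16..17]='4' size=0x4=4, data at stream[19..23]='yj8g' -> body[6..10], body so far='tty0tmyj8g'
Chunk 4: stream[25..26]='0' size=0 (terminator). Final body='tty0tmyj8g' (10 bytes)

Answer: tty0tmyj8g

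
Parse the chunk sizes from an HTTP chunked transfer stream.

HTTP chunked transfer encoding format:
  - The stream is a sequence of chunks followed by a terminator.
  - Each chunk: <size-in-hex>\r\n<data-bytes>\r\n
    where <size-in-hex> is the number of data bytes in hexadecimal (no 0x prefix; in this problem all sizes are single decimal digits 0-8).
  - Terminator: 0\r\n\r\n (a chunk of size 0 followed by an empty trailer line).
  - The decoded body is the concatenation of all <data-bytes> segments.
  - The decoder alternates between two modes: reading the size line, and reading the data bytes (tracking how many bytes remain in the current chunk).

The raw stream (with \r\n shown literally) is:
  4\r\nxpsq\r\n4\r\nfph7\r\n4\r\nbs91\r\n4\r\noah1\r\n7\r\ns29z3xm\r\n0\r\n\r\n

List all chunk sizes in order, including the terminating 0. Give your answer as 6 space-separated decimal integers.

Answer: 4 4 4 4 7 0

Derivation:
Chunk 1: stream[0..1]='4' size=0x4=4, data at stream[3..7]='xpsq' -> body[0..4], body so far='xpsq'
Chunk 2: stream[9..10]='4' size=0x4=4, data at stream[12..16]='fph7' -> body[4..8], body so far='xpsqfph7'
Chunk 3: stream[18..19]='4' size=0x4=4, data at stream[21..25]='bs91' -> body[8..12], body so far='xpsqfph7bs91'
Chunk 4: stream[27..28]='4' size=0x4=4, data at stream[30..34]='oah1' -> body[12..16], body so far='xpsqfph7bs91oah1'
Chunk 5: stream[36..37]='7' size=0x7=7, data at stream[39..46]='s29z3xm' -> body[16..23], body so far='xpsqfph7bs91oah1s29z3xm'
Chunk 6: stream[48..49]='0' size=0 (terminator). Final body='xpsqfph7bs91oah1s29z3xm' (23 bytes)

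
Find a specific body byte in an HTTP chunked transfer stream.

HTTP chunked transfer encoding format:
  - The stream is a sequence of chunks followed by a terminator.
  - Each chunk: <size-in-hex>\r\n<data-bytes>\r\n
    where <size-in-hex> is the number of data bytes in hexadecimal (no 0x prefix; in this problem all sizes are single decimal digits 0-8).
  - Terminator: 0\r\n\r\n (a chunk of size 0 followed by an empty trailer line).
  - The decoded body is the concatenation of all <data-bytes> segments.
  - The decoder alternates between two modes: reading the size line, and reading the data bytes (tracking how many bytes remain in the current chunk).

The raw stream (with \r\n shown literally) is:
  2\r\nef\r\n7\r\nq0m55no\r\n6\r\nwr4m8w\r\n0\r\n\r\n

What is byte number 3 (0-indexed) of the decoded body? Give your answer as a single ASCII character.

Chunk 1: stream[0..1]='2' size=0x2=2, data at stream[3..5]='ef' -> body[0..2], body so far='ef'
Chunk 2: stream[7..8]='7' size=0x7=7, data at stream[10..17]='q0m55no' -> body[2..9], body so far='efq0m55no'
Chunk 3: stream[19..20]='6' size=0x6=6, data at stream[22..28]='wr4m8w' -> body[9..15], body so far='efq0m55nowr4m8w'
Chunk 4: stream[30..31]='0' size=0 (terminator). Final body='efq0m55nowr4m8w' (15 bytes)
Body byte 3 = '0'

Answer: 0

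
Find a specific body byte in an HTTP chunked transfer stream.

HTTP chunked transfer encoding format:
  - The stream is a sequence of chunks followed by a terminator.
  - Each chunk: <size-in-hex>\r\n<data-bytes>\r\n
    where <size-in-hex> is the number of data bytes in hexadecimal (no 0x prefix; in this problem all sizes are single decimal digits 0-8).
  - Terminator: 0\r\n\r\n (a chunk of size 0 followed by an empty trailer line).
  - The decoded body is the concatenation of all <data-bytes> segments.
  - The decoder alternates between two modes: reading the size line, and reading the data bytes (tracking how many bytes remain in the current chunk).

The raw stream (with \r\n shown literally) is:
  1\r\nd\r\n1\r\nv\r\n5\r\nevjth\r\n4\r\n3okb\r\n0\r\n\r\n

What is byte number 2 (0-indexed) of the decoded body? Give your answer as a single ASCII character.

Answer: e

Derivation:
Chunk 1: stream[0..1]='1' size=0x1=1, data at stream[3..4]='d' -> body[0..1], body so far='d'
Chunk 2: stream[6..7]='1' size=0x1=1, data at stream[9..10]='v' -> body[1..2], body so far='dv'
Chunk 3: stream[12..13]='5' size=0x5=5, data at stream[15..20]='evjth' -> body[2..7], body so far='dvevjth'
Chunk 4: stream[22..23]='4' size=0x4=4, data at stream[25..29]='3okb' -> body[7..11], body so far='dvevjth3okb'
Chunk 5: stream[31..32]='0' size=0 (terminator). Final body='dvevjth3okb' (11 bytes)
Body byte 2 = 'e'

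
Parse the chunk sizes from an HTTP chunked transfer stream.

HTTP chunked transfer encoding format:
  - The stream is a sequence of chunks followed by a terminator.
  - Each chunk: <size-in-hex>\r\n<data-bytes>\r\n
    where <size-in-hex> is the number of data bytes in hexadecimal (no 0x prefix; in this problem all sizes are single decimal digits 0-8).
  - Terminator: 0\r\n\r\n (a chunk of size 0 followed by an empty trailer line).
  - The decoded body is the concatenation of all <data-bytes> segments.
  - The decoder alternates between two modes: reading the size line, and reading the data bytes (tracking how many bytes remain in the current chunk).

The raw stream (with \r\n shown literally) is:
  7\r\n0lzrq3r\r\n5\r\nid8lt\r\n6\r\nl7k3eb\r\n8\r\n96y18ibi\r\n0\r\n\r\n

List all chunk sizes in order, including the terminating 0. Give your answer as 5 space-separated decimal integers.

Chunk 1: stream[0..1]='7' size=0x7=7, data at stream[3..10]='0lzrq3r' -> body[0..7], body so far='0lzrq3r'
Chunk 2: stream[12..13]='5' size=0x5=5, data at stream[15..20]='id8lt' -> body[7..12], body so far='0lzrq3rid8lt'
Chunk 3: stream[22..23]='6' size=0x6=6, data at stream[25..31]='l7k3eb' -> body[12..18], body so far='0lzrq3rid8ltl7k3eb'
Chunk 4: stream[33..34]='8' size=0x8=8, data at stream[36..44]='96y18ibi' -> body[18..26], body so far='0lzrq3rid8ltl7k3eb96y18ibi'
Chunk 5: stream[46..47]='0' size=0 (terminator). Final body='0lzrq3rid8ltl7k3eb96y18ibi' (26 bytes)

Answer: 7 5 6 8 0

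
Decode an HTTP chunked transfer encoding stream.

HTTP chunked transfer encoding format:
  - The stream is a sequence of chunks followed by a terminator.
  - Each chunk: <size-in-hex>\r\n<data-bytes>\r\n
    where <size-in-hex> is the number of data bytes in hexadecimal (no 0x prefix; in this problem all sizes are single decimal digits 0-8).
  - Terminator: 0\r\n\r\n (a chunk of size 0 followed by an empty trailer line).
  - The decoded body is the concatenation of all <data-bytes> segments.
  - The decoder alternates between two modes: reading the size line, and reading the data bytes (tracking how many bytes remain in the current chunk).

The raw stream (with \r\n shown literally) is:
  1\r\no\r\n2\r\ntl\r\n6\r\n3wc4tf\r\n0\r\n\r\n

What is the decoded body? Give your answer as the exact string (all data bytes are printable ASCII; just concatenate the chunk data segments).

Answer: otl3wc4tf

Derivation:
Chunk 1: stream[0..1]='1' size=0x1=1, data at stream[3..4]='o' -> body[0..1], body so far='o'
Chunk 2: stream[6..7]='2' size=0x2=2, data at stream[9..11]='tl' -> body[1..3], body so far='otl'
Chunk 3: stream[13..14]='6' size=0x6=6, data at stream[16..22]='3wc4tf' -> body[3..9], body so far='otl3wc4tf'
Chunk 4: stream[24..25]='0' size=0 (terminator). Final body='otl3wc4tf' (9 bytes)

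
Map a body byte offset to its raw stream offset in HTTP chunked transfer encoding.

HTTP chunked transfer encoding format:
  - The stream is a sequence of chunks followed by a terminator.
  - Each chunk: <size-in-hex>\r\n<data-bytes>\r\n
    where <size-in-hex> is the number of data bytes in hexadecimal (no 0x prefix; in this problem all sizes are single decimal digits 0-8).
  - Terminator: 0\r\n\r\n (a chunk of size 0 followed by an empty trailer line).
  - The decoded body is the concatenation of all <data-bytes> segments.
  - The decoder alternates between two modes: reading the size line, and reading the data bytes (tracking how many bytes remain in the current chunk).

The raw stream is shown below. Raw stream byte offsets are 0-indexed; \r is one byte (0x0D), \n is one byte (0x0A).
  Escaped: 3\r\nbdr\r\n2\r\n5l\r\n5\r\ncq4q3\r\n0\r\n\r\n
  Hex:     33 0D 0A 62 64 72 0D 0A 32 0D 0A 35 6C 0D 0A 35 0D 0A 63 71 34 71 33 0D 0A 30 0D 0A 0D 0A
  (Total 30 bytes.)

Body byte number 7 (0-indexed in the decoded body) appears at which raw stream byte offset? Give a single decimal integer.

Chunk 1: stream[0..1]='3' size=0x3=3, data at stream[3..6]='bdr' -> body[0..3], body so far='bdr'
Chunk 2: stream[8..9]='2' size=0x2=2, data at stream[11..13]='5l' -> body[3..5], body so far='bdr5l'
Chunk 3: stream[15..16]='5' size=0x5=5, data at stream[18..23]='cq4q3' -> body[5..10], body so far='bdr5lcq4q3'
Chunk 4: stream[25..26]='0' size=0 (terminator). Final body='bdr5lcq4q3' (10 bytes)
Body byte 7 at stream offset 20

Answer: 20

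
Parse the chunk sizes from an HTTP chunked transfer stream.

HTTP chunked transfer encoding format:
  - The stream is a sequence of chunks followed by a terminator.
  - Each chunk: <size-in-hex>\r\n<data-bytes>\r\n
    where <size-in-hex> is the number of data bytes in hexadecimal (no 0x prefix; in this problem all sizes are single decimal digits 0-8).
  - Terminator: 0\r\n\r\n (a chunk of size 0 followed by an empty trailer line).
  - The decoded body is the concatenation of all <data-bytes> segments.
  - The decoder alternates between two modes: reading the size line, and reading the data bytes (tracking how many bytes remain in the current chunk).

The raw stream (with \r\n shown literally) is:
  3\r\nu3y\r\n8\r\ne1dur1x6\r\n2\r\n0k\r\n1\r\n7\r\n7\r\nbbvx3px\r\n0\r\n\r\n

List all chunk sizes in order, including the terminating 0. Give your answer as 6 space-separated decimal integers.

Chunk 1: stream[0..1]='3' size=0x3=3, data at stream[3..6]='u3y' -> body[0..3], body so far='u3y'
Chunk 2: stream[8..9]='8' size=0x8=8, data at stream[11..19]='e1dur1x6' -> body[3..11], body so far='u3ye1dur1x6'
Chunk 3: stream[21..22]='2' size=0x2=2, data at stream[24..26]='0k' -> body[11..13], body so far='u3ye1dur1x60k'
Chunk 4: stream[28..29]='1' size=0x1=1, data at stream[31..32]='7' -> body[13..14], body so far='u3ye1dur1x60k7'
Chunk 5: stream[34..35]='7' size=0x7=7, data at stream[37..44]='bbvx3px' -> body[14..21], body so far='u3ye1dur1x60k7bbvx3px'
Chunk 6: stream[46..47]='0' size=0 (terminator). Final body='u3ye1dur1x60k7bbvx3px' (21 bytes)

Answer: 3 8 2 1 7 0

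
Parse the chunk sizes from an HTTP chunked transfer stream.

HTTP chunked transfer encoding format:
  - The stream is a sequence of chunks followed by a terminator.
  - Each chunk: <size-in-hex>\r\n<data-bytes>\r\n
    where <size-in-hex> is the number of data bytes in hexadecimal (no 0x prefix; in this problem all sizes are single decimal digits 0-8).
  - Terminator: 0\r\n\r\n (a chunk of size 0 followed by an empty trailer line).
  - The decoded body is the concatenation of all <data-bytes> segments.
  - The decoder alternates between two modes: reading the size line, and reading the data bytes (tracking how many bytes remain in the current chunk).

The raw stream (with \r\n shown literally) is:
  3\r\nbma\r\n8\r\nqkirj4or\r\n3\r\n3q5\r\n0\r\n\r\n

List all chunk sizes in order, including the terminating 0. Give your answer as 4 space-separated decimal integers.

Chunk 1: stream[0..1]='3' size=0x3=3, data at stream[3..6]='bma' -> body[0..3], body so far='bma'
Chunk 2: stream[8..9]='8' size=0x8=8, data at stream[11..19]='qkirj4or' -> body[3..11], body so far='bmaqkirj4or'
Chunk 3: stream[21..22]='3' size=0x3=3, data at stream[24..27]='3q5' -> body[11..14], body so far='bmaqkirj4or3q5'
Chunk 4: stream[29..30]='0' size=0 (terminator). Final body='bmaqkirj4or3q5' (14 bytes)

Answer: 3 8 3 0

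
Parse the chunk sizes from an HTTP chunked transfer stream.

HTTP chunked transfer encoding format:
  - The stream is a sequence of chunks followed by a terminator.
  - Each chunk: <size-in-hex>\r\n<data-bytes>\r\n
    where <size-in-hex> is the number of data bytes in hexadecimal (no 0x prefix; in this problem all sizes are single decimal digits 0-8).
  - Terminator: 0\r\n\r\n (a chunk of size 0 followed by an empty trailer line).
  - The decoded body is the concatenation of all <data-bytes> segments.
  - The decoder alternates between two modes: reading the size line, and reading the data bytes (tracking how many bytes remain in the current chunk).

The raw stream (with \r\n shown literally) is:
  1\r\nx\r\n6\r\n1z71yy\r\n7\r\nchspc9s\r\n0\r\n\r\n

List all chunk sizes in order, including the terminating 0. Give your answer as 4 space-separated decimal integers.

Chunk 1: stream[0..1]='1' size=0x1=1, data at stream[3..4]='x' -> body[0..1], body so far='x'
Chunk 2: stream[6..7]='6' size=0x6=6, data at stream[9..15]='1z71yy' -> body[1..7], body so far='x1z71yy'
Chunk 3: stream[17..18]='7' size=0x7=7, data at stream[20..27]='chspc9s' -> body[7..14], body so far='x1z71yychspc9s'
Chunk 4: stream[29..30]='0' size=0 (terminator). Final body='x1z71yychspc9s' (14 bytes)

Answer: 1 6 7 0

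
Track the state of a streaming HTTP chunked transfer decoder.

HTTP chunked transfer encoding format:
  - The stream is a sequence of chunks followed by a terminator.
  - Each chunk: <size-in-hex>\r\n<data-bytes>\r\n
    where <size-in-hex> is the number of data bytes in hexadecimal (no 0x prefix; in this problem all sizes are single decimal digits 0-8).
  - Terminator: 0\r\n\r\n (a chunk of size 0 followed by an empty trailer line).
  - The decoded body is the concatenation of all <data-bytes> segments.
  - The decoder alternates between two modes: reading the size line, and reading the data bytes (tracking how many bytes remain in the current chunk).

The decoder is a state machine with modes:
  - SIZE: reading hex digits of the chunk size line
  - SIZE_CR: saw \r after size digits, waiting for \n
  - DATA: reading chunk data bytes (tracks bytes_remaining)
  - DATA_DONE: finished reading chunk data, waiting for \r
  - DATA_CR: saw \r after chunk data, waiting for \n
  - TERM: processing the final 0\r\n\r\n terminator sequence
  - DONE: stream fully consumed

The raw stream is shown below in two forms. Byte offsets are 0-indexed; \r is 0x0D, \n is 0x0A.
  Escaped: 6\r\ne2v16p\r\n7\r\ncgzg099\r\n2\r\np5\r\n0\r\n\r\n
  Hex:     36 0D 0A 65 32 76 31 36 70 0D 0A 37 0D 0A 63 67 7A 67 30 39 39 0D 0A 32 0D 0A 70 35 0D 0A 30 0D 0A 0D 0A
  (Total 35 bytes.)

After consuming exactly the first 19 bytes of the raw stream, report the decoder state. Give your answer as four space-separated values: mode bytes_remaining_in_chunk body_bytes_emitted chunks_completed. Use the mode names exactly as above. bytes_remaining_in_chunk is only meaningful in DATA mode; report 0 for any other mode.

Byte 0 = '6': mode=SIZE remaining=0 emitted=0 chunks_done=0
Byte 1 = 0x0D: mode=SIZE_CR remaining=0 emitted=0 chunks_done=0
Byte 2 = 0x0A: mode=DATA remaining=6 emitted=0 chunks_done=0
Byte 3 = 'e': mode=DATA remaining=5 emitted=1 chunks_done=0
Byte 4 = '2': mode=DATA remaining=4 emitted=2 chunks_done=0
Byte 5 = 'v': mode=DATA remaining=3 emitted=3 chunks_done=0
Byte 6 = '1': mode=DATA remaining=2 emitted=4 chunks_done=0
Byte 7 = '6': mode=DATA remaining=1 emitted=5 chunks_done=0
Byte 8 = 'p': mode=DATA_DONE remaining=0 emitted=6 chunks_done=0
Byte 9 = 0x0D: mode=DATA_CR remaining=0 emitted=6 chunks_done=0
Byte 10 = 0x0A: mode=SIZE remaining=0 emitted=6 chunks_done=1
Byte 11 = '7': mode=SIZE remaining=0 emitted=6 chunks_done=1
Byte 12 = 0x0D: mode=SIZE_CR remaining=0 emitted=6 chunks_done=1
Byte 13 = 0x0A: mode=DATA remaining=7 emitted=6 chunks_done=1
Byte 14 = 'c': mode=DATA remaining=6 emitted=7 chunks_done=1
Byte 15 = 'g': mode=DATA remaining=5 emitted=8 chunks_done=1
Byte 16 = 'z': mode=DATA remaining=4 emitted=9 chunks_done=1
Byte 17 = 'g': mode=DATA remaining=3 emitted=10 chunks_done=1
Byte 18 = '0': mode=DATA remaining=2 emitted=11 chunks_done=1

Answer: DATA 2 11 1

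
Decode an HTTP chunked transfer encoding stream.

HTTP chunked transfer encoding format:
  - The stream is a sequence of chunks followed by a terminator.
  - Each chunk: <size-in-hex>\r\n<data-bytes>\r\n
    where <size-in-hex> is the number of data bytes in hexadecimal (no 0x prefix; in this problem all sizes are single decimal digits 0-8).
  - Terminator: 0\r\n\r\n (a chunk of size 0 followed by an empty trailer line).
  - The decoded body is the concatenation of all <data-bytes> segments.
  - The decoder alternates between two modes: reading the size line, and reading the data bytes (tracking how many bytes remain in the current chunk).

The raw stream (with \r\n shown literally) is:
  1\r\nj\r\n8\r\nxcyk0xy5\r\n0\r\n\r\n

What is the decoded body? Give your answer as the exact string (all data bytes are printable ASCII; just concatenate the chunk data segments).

Answer: jxcyk0xy5

Derivation:
Chunk 1: stream[0..1]='1' size=0x1=1, data at stream[3..4]='j' -> body[0..1], body so far='j'
Chunk 2: stream[6..7]='8' size=0x8=8, data at stream[9..17]='xcyk0xy5' -> body[1..9], body so far='jxcyk0xy5'
Chunk 3: stream[19..20]='0' size=0 (terminator). Final body='jxcyk0xy5' (9 bytes)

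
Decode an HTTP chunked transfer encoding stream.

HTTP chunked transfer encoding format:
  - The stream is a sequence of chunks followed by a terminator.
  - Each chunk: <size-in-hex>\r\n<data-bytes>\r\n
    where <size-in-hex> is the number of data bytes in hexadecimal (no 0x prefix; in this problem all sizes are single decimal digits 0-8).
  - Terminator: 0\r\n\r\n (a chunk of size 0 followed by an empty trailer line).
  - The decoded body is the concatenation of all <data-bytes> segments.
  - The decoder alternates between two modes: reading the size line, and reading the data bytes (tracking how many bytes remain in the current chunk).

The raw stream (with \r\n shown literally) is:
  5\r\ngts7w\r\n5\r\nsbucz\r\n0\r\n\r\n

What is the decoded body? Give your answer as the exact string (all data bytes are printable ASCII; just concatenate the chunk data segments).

Answer: gts7wsbucz

Derivation:
Chunk 1: stream[0..1]='5' size=0x5=5, data at stream[3..8]='gts7w' -> body[0..5], body so far='gts7w'
Chunk 2: stream[10..11]='5' size=0x5=5, data at stream[13..18]='sbucz' -> body[5..10], body so far='gts7wsbucz'
Chunk 3: stream[20..21]='0' size=0 (terminator). Final body='gts7wsbucz' (10 bytes)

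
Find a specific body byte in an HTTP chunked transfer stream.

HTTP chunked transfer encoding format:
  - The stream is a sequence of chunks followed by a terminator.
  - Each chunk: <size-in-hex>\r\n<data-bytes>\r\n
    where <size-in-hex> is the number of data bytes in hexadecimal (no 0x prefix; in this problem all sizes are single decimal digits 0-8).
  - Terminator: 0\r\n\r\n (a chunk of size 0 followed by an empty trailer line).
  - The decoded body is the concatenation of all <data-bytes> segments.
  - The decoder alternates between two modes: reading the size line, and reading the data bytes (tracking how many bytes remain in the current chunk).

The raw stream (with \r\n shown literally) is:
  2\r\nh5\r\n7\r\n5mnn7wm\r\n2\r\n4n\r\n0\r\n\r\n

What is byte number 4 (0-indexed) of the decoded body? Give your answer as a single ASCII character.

Chunk 1: stream[0..1]='2' size=0x2=2, data at stream[3..5]='h5' -> body[0..2], body so far='h5'
Chunk 2: stream[7..8]='7' size=0x7=7, data at stream[10..17]='5mnn7wm' -> body[2..9], body so far='h55mnn7wm'
Chunk 3: stream[19..20]='2' size=0x2=2, data at stream[22..24]='4n' -> body[9..11], body so far='h55mnn7wm4n'
Chunk 4: stream[26..27]='0' size=0 (terminator). Final body='h55mnn7wm4n' (11 bytes)
Body byte 4 = 'n'

Answer: n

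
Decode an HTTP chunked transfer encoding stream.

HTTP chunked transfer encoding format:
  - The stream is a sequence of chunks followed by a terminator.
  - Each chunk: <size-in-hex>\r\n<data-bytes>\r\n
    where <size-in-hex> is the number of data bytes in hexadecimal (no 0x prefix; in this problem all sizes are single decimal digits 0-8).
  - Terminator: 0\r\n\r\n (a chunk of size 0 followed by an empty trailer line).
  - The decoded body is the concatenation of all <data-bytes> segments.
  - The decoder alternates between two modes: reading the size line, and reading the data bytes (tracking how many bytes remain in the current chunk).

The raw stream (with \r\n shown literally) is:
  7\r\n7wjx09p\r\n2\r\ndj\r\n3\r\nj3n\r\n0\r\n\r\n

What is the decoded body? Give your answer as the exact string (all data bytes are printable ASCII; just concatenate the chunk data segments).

Chunk 1: stream[0..1]='7' size=0x7=7, data at stream[3..10]='7wjx09p' -> body[0..7], body so far='7wjx09p'
Chunk 2: stream[12..13]='2' size=0x2=2, data at stream[15..17]='dj' -> body[7..9], body so far='7wjx09pdj'
Chunk 3: stream[19..20]='3' size=0x3=3, data at stream[22..25]='j3n' -> body[9..12], body so far='7wjx09pdjj3n'
Chunk 4: stream[27..28]='0' size=0 (terminator). Final body='7wjx09pdjj3n' (12 bytes)

Answer: 7wjx09pdjj3n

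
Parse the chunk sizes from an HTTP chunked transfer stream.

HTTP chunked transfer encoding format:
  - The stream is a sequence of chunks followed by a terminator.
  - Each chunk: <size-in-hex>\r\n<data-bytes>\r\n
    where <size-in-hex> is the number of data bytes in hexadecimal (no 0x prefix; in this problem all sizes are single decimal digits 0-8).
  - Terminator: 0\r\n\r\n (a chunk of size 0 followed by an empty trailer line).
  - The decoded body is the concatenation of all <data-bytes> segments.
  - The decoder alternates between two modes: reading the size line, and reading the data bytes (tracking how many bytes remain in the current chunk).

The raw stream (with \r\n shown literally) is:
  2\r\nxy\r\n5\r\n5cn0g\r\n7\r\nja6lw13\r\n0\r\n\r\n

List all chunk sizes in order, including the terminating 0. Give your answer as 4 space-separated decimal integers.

Answer: 2 5 7 0

Derivation:
Chunk 1: stream[0..1]='2' size=0x2=2, data at stream[3..5]='xy' -> body[0..2], body so far='xy'
Chunk 2: stream[7..8]='5' size=0x5=5, data at stream[10..15]='5cn0g' -> body[2..7], body so far='xy5cn0g'
Chunk 3: stream[17..18]='7' size=0x7=7, data at stream[20..27]='ja6lw13' -> body[7..14], body so far='xy5cn0gja6lw13'
Chunk 4: stream[29..30]='0' size=0 (terminator). Final body='xy5cn0gja6lw13' (14 bytes)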